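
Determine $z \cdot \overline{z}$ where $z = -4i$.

z * conjugate(z) = |z|^2 = a^2 + b^2
= 0^2 + (-4)^2 = 16


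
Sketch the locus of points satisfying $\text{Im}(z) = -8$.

Im(z) = y where z = x + yi; the equation y = -8 is satisfied by all points with that y-coordinate
Locus: Horizontal line y = -8


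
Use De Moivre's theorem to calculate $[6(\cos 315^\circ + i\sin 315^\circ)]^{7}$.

By De Moivre: z^n = r^n(cos(nθ) + i sin(nθ))
= 6^7(cos(7*315°) + i sin(7*315°))
= 279936(cos 45° + i sin 45°)
= 139968*sqrt(2) + 139968*sqrt(2)i


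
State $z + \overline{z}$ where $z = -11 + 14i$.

z + conjugate(z) = (a + bi) + (a - bi) = 2a
= 2 * (-11) = -22


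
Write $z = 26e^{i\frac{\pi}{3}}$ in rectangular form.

a = r cos θ = 26 * 1/2 = 13
b = r sin θ = 26 * sqrt(3)/2 = 13*sqrt(3)
z = 13 + 13*sqrt(3)i


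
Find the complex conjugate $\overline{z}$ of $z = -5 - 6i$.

If z = a + bi, then conjugate(z) = a - bi
conjugate(-5 - 6i) = -5 + 6i


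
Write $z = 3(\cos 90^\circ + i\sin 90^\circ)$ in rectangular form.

a = r cos θ = 3 * 0 = 0
b = r sin θ = 3 * 1 = 3
z = 3i


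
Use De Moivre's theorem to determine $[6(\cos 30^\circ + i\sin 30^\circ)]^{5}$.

By De Moivre: z^n = r^n(cos(nθ) + i sin(nθ))
= 6^5(cos(5*30°) + i sin(5*30°))
= 7776(cos 150° + i sin 150°)
= -3888*sqrt(3) + 3888i


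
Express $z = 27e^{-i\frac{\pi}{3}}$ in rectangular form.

a = r cos θ = 27 * 1/2 = 27/2
b = r sin θ = 27 * -sqrt(3)/2 = -27*sqrt(3)/2
z = 27/2 - (27*sqrt(3)/2)i


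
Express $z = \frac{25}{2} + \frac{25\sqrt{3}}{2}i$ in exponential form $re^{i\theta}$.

r = |z| = sqrt((25/2)^2 + (25*sqrt(3)/2)^2) = sqrt(625/4 + 1875/4) = sqrt(625) = 25
θ = arctan(b/a) = arctan(21.6506/12.5) (quadrant-adjusted) = 60° = π/3
z = 25e^(i*π/3)


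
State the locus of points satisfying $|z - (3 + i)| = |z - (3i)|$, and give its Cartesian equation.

|z - z1| = |z - z2| means z is equidistant from z1 and z2,
i.e. the perpendicular bisector of the segment from (3, 1) to (0, 3) (midpoint (3/2, 2)).
With z = x + yi, square both sides:
(x - 3)^2 + (y - 1)^2 = (x - 0)^2 + (y - 3)^2
The x^2 and y^2 terms cancel: -6x + 4y = 9 - 10 = -1
Simplify: 6x - 4y = 1
Locus: Perpendicular bisector of the segment from (3, 1) to (0, 3): the line 6x - 4y = 1


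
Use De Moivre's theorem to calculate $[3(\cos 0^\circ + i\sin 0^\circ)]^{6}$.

By De Moivre: z^n = r^n(cos(nθ) + i sin(nθ))
= 3^6(cos(6*0°) + i sin(6*0°))
= 729(cos 0° + i sin 0°)
= 729


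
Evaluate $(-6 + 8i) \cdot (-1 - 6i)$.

(a1*a2 - b1*b2) + (a1*b2 + b1*a2)i
= (6 - (-48)) + (36 + (-8))i
= 54 + 28i


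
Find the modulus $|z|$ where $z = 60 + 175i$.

|z| = sqrt(a^2 + b^2) = sqrt(60^2 + 175^2) = sqrt(34225) = 185


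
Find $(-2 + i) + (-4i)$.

(-2 + 0) + (1 + (-4))i = -2 - 3i


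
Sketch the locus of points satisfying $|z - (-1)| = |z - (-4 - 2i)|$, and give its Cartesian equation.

|z - z1| = |z - z2| means z is equidistant from z1 and z2,
i.e. the perpendicular bisector of the segment from (-1, 0) to (-4, -2) (midpoint (-5/2, -1)).
With z = x + yi, square both sides:
(x - (-1))^2 + (y - 0)^2 = (x - (-4))^2 + (y - (-2))^2
The x^2 and y^2 terms cancel: -6x + (-4)y = 20 - 1 = 19
Simplify: 6x + 4y = -19
Locus: Perpendicular bisector of the segment from (-1, 0) to (-4, -2): the line 6x + 4y = -19


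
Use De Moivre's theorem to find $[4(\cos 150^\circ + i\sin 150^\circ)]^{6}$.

By De Moivre: z^n = r^n(cos(nθ) + i sin(nθ))
= 4^6(cos(6*150°) + i sin(6*150°))
= 4096(cos 180° + i sin 180°)
= -4096


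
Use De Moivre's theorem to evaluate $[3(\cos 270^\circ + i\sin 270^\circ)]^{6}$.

By De Moivre: z^n = r^n(cos(nθ) + i sin(nθ))
= 3^6(cos(6*270°) + i sin(6*270°))
= 729(cos 180° + i sin 180°)
= -729


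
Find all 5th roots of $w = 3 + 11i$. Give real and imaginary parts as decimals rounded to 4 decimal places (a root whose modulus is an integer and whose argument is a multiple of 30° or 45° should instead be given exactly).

|w| = sqrt(130) ≈ 11.401754, arg(w) ≈ 74.744881°
Root modulus = sqrt(130)^(1/5) ≈ 1.627025
Root arguments: θ_k = (arg(w) + 360°k)/5 for k = 0, 1, ..., 4
Compute each root as (root modulus)(cos θ_k + i sin θ_k) using full-precision intermediates, then round to 4 decimal places.
Roots: 1.5720 + 0.4197i, 0.0866 + 1.6247i, -1.5184 + 0.5844i, -1.0250 - 1.2635i, 0.8849 - 1.3653i


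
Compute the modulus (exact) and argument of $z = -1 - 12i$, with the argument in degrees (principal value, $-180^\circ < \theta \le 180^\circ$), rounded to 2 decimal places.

|z| = sqrt((-1)^2 + (-12)^2) = sqrt(145)
arg(z) = arctan(b/a) = arctan(-12/-1) (quadrant-adjusted) = -94.76°


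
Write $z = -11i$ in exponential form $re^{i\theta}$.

r = |z| = sqrt((0)^2 + (-11)^2) = sqrt(0 + 121) = sqrt(121) = 11
a = 0 and b < 0, so z lies on the negative imaginary axis: θ = -90° = -π/2
z = 11e^(-i*π/2)


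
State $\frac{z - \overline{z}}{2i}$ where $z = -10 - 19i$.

z - conjugate(z) = 2bi
(z - conjugate(z))/(2i) = 2bi/(2i) = b = -19


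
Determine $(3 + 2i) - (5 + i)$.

(3 - 5) + (2 - 1)i = -2 + i


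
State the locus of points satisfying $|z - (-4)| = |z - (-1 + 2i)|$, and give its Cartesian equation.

|z - z1| = |z - z2| means z is equidistant from z1 and z2,
i.e. the perpendicular bisector of the segment from (-4, 0) to (-1, 2) (midpoint (-5/2, 1)).
With z = x + yi, square both sides:
(x - (-4))^2 + (y - 0)^2 = (x - (-1))^2 + (y - 2)^2
The x^2 and y^2 terms cancel: 6x + 4y = 5 - 16 = -11
Simplify: 6x + 4y = -11
Locus: Perpendicular bisector of the segment from (-4, 0) to (-1, 2): the line 6x + 4y = -11


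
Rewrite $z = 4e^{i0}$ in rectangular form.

a = r cos θ = 4 * 1 = 4
b = r sin θ = 4 * 0 = 0
z = 4


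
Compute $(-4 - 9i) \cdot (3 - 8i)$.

(a1*a2 - b1*b2) + (a1*b2 + b1*a2)i
= (-12 - 72) + (32 + (-27))i
= -84 + 5i


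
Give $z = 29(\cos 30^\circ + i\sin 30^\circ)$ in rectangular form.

a = r cos θ = 29 * sqrt(3)/2 = 29*sqrt(3)/2
b = r sin θ = 29 * 1/2 = 29/2
z = 29*sqrt(3)/2 + (29/2)i


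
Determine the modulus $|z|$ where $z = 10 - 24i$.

|z| = sqrt(a^2 + b^2) = sqrt(10^2 + (-24)^2) = sqrt(676) = 26


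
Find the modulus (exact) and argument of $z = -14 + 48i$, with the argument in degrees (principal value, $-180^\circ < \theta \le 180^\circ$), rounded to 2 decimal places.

|z| = sqrt((-14)^2 + 48^2) = 50
arg(z) = arctan(b/a) = arctan(48/-14) (quadrant-adjusted) = 106.26°


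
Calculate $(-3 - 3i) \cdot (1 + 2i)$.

(a1*a2 - b1*b2) + (a1*b2 + b1*a2)i
= (-3 - (-6)) + (-6 + (-3))i
= 3 - 9i


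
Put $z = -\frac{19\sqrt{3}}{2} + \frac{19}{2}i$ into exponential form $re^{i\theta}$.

r = |z| = sqrt((-19*sqrt(3)/2)^2 + (19/2)^2) = sqrt(1083/4 + 361/4) = sqrt(361) = 19
θ = arctan(b/a) = arctan(9.5/-16.4545) (quadrant-adjusted) = 150° = 5π/6
z = 19e^(i*5π/6)


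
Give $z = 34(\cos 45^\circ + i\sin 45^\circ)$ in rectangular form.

a = r cos θ = 34 * sqrt(2)/2 = 17*sqrt(2)
b = r sin θ = 34 * sqrt(2)/2 = 17*sqrt(2)
z = 17*sqrt(2) + 17*sqrt(2)i


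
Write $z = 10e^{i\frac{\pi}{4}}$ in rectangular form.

a = r cos θ = 10 * sqrt(2)/2 = 5*sqrt(2)
b = r sin θ = 10 * sqrt(2)/2 = 5*sqrt(2)
z = 5*sqrt(2) + 5*sqrt(2)i


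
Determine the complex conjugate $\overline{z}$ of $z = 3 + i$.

If z = a + bi, then conjugate(z) = a - bi
conjugate(3 + i) = 3 - i


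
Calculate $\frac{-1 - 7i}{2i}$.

Multiply numerator and denominator by conjugate (-2i):
= (-1 - 7i)(-2i) / (0^2 + 2^2)
= (-14 + 2i) / 4
Divide through by 2: (-7 + i) / 2
= -7/2 + (1/2)i


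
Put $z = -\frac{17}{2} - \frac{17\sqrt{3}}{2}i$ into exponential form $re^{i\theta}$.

r = |z| = sqrt((-17/2)^2 + (-17*sqrt(3)/2)^2) = sqrt(289/4 + 867/4) = sqrt(289) = 17
θ = arctan(b/a) = arctan(-14.7224/-8.5) (quadrant-adjusted) = -120° = -2π/3
z = 17e^(-i*2π/3)


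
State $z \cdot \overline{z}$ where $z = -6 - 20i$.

z * conjugate(z) = |z|^2 = a^2 + b^2
= (-6)^2 + (-20)^2 = 436


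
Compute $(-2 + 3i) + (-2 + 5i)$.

(-2 + (-2)) + (3 + 5)i = -4 + 8i


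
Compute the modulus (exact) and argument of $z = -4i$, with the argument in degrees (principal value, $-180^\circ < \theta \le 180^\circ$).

|z| = sqrt(0^2 + (-4)^2) = 4
a = 0 and b < 0, so z lies on the negative imaginary axis: arg(z) = -90°


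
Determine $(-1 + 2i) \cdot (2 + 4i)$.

(a1*a2 - b1*b2) + (a1*b2 + b1*a2)i
= (-2 - 8) + (-4 + 4)i
= -10


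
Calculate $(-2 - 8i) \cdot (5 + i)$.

(a1*a2 - b1*b2) + (a1*b2 + b1*a2)i
= (-10 - (-8)) + (-2 + (-40))i
= -2 - 42i


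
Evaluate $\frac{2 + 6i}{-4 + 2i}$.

Multiply numerator and denominator by conjugate (-4 - 2i):
= (2 + 6i)(-4 - 2i) / ((-4)^2 + 2^2)
= (4 - 28i) / 20
Divide through by 4: (1 - 7i) / 5
= 1/5 - (7/5)i


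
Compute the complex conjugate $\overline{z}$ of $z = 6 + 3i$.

If z = a + bi, then conjugate(z) = a - bi
conjugate(6 + 3i) = 6 - 3i


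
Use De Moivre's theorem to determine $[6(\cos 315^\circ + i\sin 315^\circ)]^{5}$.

By De Moivre: z^n = r^n(cos(nθ) + i sin(nθ))
= 6^5(cos(5*315°) + i sin(5*315°))
= 7776(cos 135° + i sin 135°)
= -3888*sqrt(2) + 3888*sqrt(2)i


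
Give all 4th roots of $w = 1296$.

|w| = 1296, arg(w) = 0°
Root modulus = 1296^(1/4) = 6
Root arguments: θ_k = (0° + 360°k)/4 for k = 0, 1, ..., 3
Roots: 6, 6i, -6, -6i


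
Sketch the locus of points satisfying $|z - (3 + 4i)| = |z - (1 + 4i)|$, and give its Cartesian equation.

|z - z1| = |z - z2| means z is equidistant from z1 and z2,
i.e. the perpendicular bisector of the segment from (3, 4) to (1, 4) (midpoint (2, 4)).
With z = x + yi, square both sides:
(x - 3)^2 + (y - 4)^2 = (x - 1)^2 + (y - 4)^2
The x^2 and y^2 terms cancel: -4x + 0y = 17 - 25 = -8
Simplify: x = 2
Locus: Perpendicular bisector of the segment from (3, 4) to (1, 4): the line x = 2


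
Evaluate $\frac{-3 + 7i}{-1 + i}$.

Multiply numerator and denominator by conjugate (-1 - i):
= (-3 + 7i)(-1 - i) / ((-1)^2 + 1^2)
= (10 - 4i) / 2
= 5 - 2i


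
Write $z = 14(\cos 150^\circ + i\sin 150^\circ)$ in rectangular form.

a = r cos θ = 14 * -sqrt(3)/2 = -7*sqrt(3)
b = r sin θ = 14 * 1/2 = 7
z = -7*sqrt(3) + 7i


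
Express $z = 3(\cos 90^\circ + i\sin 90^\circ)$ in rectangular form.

a = r cos θ = 3 * 0 = 0
b = r sin θ = 3 * 1 = 3
z = 3i


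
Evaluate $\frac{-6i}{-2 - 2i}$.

Multiply numerator and denominator by conjugate (-2 + 2i):
= (-6i)(-2 + 2i) / ((-2)^2 + (-2)^2)
= (12 + 12i) / 8
Divide through by 4: (3 + 3i) / 2
= 3/2 + (3/2)i


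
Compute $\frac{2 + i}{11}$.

Divisor is real, so divide each part by 11:
= 2/11 + (1/11)i


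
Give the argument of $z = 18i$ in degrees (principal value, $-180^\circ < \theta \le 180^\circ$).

a = 0 and b > 0, so z lies on the positive imaginary axis: θ = 90°


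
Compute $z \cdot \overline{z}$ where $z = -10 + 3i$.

z * conjugate(z) = |z|^2 = a^2 + b^2
= (-10)^2 + 3^2 = 109


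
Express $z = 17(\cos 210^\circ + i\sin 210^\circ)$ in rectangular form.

a = r cos θ = 17 * -sqrt(3)/2 = -17*sqrt(3)/2
b = r sin θ = 17 * -1/2 = -17/2
z = -17*sqrt(3)/2 - (17/2)i


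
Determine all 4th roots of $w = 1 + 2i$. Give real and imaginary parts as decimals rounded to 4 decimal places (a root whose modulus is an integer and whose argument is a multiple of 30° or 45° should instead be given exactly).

|w| = sqrt(5) ≈ 2.236068, arg(w) ≈ 63.434949°
Root modulus = sqrt(5)^(1/4) ≈ 1.222845
Root arguments: θ_k = (arg(w) + 360°k)/4 for k = 0, 1, ..., 3
Compute each root as (root modulus)(cos θ_k + i sin θ_k) using full-precision intermediates, then round to 4 decimal places.
Roots: 1.1763 + 0.3342i, -0.3342 + 1.1763i, -1.1763 - 0.3342i, 0.3342 - 1.1763i


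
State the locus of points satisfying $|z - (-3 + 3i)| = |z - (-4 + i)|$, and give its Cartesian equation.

|z - z1| = |z - z2| means z is equidistant from z1 and z2,
i.e. the perpendicular bisector of the segment from (-3, 3) to (-4, 1) (midpoint (-7/2, 2)).
With z = x + yi, square both sides:
(x - (-3))^2 + (y - 3)^2 = (x - (-4))^2 + (y - 1)^2
The x^2 and y^2 terms cancel: -2x + (-4)y = 17 - 18 = -1
Simplify: 2x + 4y = 1
Locus: Perpendicular bisector of the segment from (-3, 3) to (-4, 1): the line 2x + 4y = 1


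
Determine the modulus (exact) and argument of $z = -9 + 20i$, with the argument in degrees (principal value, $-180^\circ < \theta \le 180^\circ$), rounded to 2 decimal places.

|z| = sqrt((-9)^2 + 20^2) = sqrt(481)
arg(z) = arctan(b/a) = arctan(20/-9) (quadrant-adjusted) = 114.23°


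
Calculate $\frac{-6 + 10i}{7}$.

Divisor is real, so divide each part by 7:
= -6/7 + (10/7)i


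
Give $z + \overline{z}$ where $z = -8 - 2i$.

z + conjugate(z) = (a + bi) + (a - bi) = 2a
= 2 * (-8) = -16


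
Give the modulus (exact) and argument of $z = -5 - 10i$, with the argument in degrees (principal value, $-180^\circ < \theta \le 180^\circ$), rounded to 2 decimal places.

|z| = sqrt((-5)^2 + (-10)^2) = sqrt(125)
arg(z) = arctan(b/a) = arctan(-10/-5) (quadrant-adjusted) = -116.57°


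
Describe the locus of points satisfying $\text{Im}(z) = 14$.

Im(z) = y where z = x + yi; the equation y = 14 is satisfied by all points with that y-coordinate
Locus: Horizontal line y = 14


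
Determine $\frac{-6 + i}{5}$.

Divisor is real, so divide each part by 5:
= -6/5 + (1/5)i


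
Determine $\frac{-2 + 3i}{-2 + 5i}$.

Multiply numerator and denominator by conjugate (-2 - 5i):
= (-2 + 3i)(-2 - 5i) / ((-2)^2 + 5^2)
= (19 + 4i) / 29
= 19/29 + (4/29)i


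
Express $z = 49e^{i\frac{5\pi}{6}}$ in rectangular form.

a = r cos θ = 49 * -sqrt(3)/2 = -49*sqrt(3)/2
b = r sin θ = 49 * 1/2 = 49/2
z = -49*sqrt(3)/2 + (49/2)i


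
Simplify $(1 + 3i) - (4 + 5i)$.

(1 - 4) + (3 - 5)i = -3 - 2i


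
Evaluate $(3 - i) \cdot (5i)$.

(a1*a2 - b1*b2) + (a1*b2 + b1*a2)i
= (0 - (-5)) + (15 + 0)i
= 5 + 15i


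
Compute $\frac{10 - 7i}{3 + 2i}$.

Multiply numerator and denominator by conjugate (3 - 2i):
= (10 - 7i)(3 - 2i) / (3^2 + 2^2)
= (16 - 41i) / 13
= 16/13 - (41/13)i


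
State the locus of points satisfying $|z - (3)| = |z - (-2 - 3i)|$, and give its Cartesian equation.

|z - z1| = |z - z2| means z is equidistant from z1 and z2,
i.e. the perpendicular bisector of the segment from (3, 0) to (-2, -3) (midpoint (1/2, -3/2)).
With z = x + yi, square both sides:
(x - 3)^2 + (y - 0)^2 = (x - (-2))^2 + (y - (-3))^2
The x^2 and y^2 terms cancel: -10x + (-6)y = 13 - 9 = 4
Simplify: 5x + 3y = -2
Locus: Perpendicular bisector of the segment from (3, 0) to (-2, -3): the line 5x + 3y = -2


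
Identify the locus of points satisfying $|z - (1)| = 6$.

|z - z0| = r describes a circle centered at z0 with radius r
Here z0 = 1 and r = 6
Locus: Circle centered at (1, 0) with radius 6


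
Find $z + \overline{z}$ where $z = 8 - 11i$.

z + conjugate(z) = (a + bi) + (a - bi) = 2a
= 2 * 8 = 16


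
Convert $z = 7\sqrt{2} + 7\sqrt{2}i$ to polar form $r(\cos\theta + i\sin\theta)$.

r = |z| = sqrt(a^2 + b^2) = sqrt((7*sqrt(2))^2 + (7*sqrt(2))^2) = sqrt(98 + 98) = sqrt(196) = 14
θ = arctan(b/a) = arctan(9.8995/9.8995) (quadrant-adjusted) = 45°
z = 14(cos 45° + i sin 45°)


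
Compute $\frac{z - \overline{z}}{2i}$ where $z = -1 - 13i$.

z - conjugate(z) = 2bi
(z - conjugate(z))/(2i) = 2bi/(2i) = b = -13


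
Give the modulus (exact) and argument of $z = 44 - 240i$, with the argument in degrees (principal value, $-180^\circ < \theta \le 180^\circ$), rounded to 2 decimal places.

|z| = sqrt(44^2 + (-240)^2) = 244
arg(z) = arctan(b/a) = arctan(-240/44) (quadrant-adjusted) = -79.61°


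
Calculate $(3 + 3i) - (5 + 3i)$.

(3 - 5) + (3 - 3)i = -2


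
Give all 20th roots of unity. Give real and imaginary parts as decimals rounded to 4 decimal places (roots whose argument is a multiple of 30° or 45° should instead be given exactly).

ω_k = e^(2πik/20) = cos(2πk/20) + i sin(2πk/20) for k = 0, 1, ..., 19
Roots: 1, 0.9511 + 0.3090i, 0.8090 + 0.5878i, 0.5878 + 0.8090i, 0.3090 + 0.9511i, i, -0.3090 + 0.9511i, -0.5878 + 0.8090i, -0.8090 + 0.5878i, -0.9511 + 0.3090i, -1, -0.9511 - 0.3090i, -0.8090 - 0.5878i, -0.5878 - 0.8090i, -0.3090 - 0.9511i, -i, 0.3090 - 0.9511i, 0.5878 - 0.8090i, 0.8090 - 0.5878i, 0.9511 - 0.3090i


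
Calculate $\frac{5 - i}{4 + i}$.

Multiply numerator and denominator by conjugate (4 - i):
= (5 - i)(4 - i) / (4^2 + 1^2)
= (19 - 9i) / 17
= 19/17 - (9/17)i


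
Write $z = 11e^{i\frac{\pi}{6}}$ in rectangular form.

a = r cos θ = 11 * sqrt(3)/2 = 11*sqrt(3)/2
b = r sin θ = 11 * 1/2 = 11/2
z = 11*sqrt(3)/2 + (11/2)i


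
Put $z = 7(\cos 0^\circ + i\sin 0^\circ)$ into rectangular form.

a = r cos θ = 7 * 1 = 7
b = r sin θ = 7 * 0 = 0
z = 7


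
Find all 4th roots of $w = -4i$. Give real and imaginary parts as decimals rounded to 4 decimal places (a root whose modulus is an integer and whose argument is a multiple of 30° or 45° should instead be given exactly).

|w| = 4, arg(w) = 270°
Root modulus = 4^(1/4) ≈ 1.414214
Root arguments: θ_k = (270° + 360°k)/4 for k = 0, 1, ..., 3
Compute each root as (root modulus)(cos θ_k + i sin θ_k) using full-precision intermediates, then round to 4 decimal places.
Roots: 0.5412 + 1.3066i, -1.3066 + 0.5412i, -0.5412 - 1.3066i, 1.3066 - 0.5412i


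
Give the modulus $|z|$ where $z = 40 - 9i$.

|z| = sqrt(a^2 + b^2) = sqrt(40^2 + (-9)^2) = sqrt(1681) = 41


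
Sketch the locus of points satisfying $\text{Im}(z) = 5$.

Im(z) = y where z = x + yi; the equation y = 5 is satisfied by all points with that y-coordinate
Locus: Horizontal line y = 5


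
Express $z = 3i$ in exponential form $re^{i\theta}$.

r = |z| = sqrt((0)^2 + (3)^2) = sqrt(0 + 9) = sqrt(9) = 3
a = 0 and b > 0, so z lies on the positive imaginary axis: θ = 90° = π/2
z = 3e^(i*π/2)


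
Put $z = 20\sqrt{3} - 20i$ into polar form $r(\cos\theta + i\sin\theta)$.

r = |z| = sqrt(a^2 + b^2) = sqrt((20*sqrt(3))^2 + (-20)^2) = sqrt(1200 + 400) = sqrt(1600) = 40
θ = arctan(b/a) = arctan(-20/34.641) (quadrant-adjusted) = 330°
z = 40(cos 330° + i sin 330°)


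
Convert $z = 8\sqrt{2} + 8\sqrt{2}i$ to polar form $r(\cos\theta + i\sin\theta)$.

r = |z| = sqrt(a^2 + b^2) = sqrt((8*sqrt(2))^2 + (8*sqrt(2))^2) = sqrt(128 + 128) = sqrt(256) = 16
θ = arctan(b/a) = arctan(11.3137/11.3137) (quadrant-adjusted) = 45°
z = 16(cos 45° + i sin 45°)


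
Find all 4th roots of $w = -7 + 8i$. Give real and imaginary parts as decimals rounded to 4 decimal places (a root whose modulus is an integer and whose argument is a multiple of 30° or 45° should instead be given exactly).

|w| = sqrt(113) ≈ 10.630146, arg(w) ≈ 131.185925°
Root modulus = sqrt(113)^(1/4) ≈ 1.805655
Root arguments: θ_k = (arg(w) + 360°k)/4 for k = 0, 1, ..., 3
Compute each root as (root modulus)(cos θ_k + i sin θ_k) using full-precision intermediates, then round to 4 decimal places.
Roots: 1.5178 + 0.9780i, -0.9780 + 1.5178i, -1.5178 - 0.9780i, 0.9780 - 1.5178i


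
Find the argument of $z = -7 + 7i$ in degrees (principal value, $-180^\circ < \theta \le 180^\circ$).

θ = arctan(b/a) = arctan(7/-7) (quadrant-adjusted) = 135°


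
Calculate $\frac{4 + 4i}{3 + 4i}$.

Multiply numerator and denominator by conjugate (3 - 4i):
= (4 + 4i)(3 - 4i) / (3^2 + 4^2)
= (28 - 4i) / 25
= 28/25 - (4/25)i


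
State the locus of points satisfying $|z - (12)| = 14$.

|z - z0| = r describes a circle centered at z0 with radius r
Here z0 = 12 and r = 14
Locus: Circle centered at (12, 0) with radius 14


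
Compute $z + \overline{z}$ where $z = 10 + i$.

z + conjugate(z) = (a + bi) + (a - bi) = 2a
= 2 * 10 = 20


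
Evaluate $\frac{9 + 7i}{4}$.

Divisor is real, so divide each part by 4:
= 9/4 + (7/4)i


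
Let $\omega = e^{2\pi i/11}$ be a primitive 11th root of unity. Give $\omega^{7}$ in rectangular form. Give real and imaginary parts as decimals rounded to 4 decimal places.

ω^7 = e^(2πi·7/11) = e^(i·14π/11)
= cos(14π/11) + i sin(14π/11)
= -0.6549 - 0.7557i


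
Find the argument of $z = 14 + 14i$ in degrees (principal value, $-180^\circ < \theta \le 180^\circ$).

θ = arctan(b/a) = arctan(14/14) (quadrant-adjusted) = 45°


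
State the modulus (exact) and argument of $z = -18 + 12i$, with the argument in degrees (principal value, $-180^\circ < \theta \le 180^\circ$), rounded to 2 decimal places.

|z| = sqrt((-18)^2 + 12^2) = sqrt(468)
arg(z) = arctan(b/a) = arctan(12/-18) (quadrant-adjusted) = 146.31°


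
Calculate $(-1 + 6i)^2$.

(a + bi)^2 = a^2 - b^2 + 2abi
= (-1)^2 - 6^2 + 2*(-1)*6i
= -35 - 12i


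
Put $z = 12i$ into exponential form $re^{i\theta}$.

r = |z| = sqrt((0)^2 + (12)^2) = sqrt(0 + 144) = sqrt(144) = 12
a = 0 and b > 0, so z lies on the positive imaginary axis: θ = 90° = π/2
z = 12e^(i*π/2)


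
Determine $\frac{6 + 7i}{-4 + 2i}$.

Multiply numerator and denominator by conjugate (-4 - 2i):
= (6 + 7i)(-4 - 2i) / ((-4)^2 + 2^2)
= (-10 - 40i) / 20
Divide through by 10: (-1 - 4i) / 2
= -1/2 - 2i


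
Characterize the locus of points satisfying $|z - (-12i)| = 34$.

|z - z0| = r describes a circle centered at z0 with radius r
Here z0 = -12i and r = 34
Locus: Circle centered at (0, -12) with radius 34


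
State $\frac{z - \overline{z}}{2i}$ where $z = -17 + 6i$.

z - conjugate(z) = 2bi
(z - conjugate(z))/(2i) = 2bi/(2i) = b = 6


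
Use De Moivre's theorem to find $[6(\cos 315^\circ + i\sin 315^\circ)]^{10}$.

By De Moivre: z^n = r^n(cos(nθ) + i sin(nθ))
= 6^10(cos(10*315°) + i sin(10*315°))
= 60466176(cos 270° + i sin 270°)
= -60466176i


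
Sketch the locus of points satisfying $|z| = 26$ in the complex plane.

|z| = 26 means sqrt(x^2 + y^2) = 26
This is a circle of radius 26 centered at the origin


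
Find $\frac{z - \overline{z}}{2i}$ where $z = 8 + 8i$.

z - conjugate(z) = 2bi
(z - conjugate(z))/(2i) = 2bi/(2i) = b = 8


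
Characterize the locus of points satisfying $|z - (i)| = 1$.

|z - z0| = r describes a circle centered at z0 with radius r
Here z0 = i and r = 1
Locus: Circle centered at (0, 1) with radius 1


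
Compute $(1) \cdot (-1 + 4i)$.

(a1*a2 - b1*b2) + (a1*b2 + b1*a2)i
= (-1 - 0) + (4 + 0)i
= -1 + 4i


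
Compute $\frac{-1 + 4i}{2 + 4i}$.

Multiply numerator and denominator by conjugate (2 - 4i):
= (-1 + 4i)(2 - 4i) / (2^2 + 4^2)
= (14 + 12i) / 20
Divide through by 2: (7 + 6i) / 10
= 7/10 + (3/5)i


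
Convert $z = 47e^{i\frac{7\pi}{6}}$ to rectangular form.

a = r cos θ = 47 * -sqrt(3)/2 = -47*sqrt(3)/2
b = r sin θ = 47 * -1/2 = -47/2
z = -47*sqrt(3)/2 - (47/2)i


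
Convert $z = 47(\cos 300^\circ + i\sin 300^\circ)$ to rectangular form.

a = r cos θ = 47 * 1/2 = 47/2
b = r sin θ = 47 * -sqrt(3)/2 = -47*sqrt(3)/2
z = 47/2 - (47*sqrt(3)/2)i


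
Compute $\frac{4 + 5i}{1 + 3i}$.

Multiply numerator and denominator by conjugate (1 - 3i):
= (4 + 5i)(1 - 3i) / (1^2 + 3^2)
= (19 - 7i) / 10
= 19/10 - (7/10)i


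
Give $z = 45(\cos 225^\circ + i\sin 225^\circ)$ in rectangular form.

a = r cos θ = 45 * -sqrt(2)/2 = -45*sqrt(2)/2
b = r sin θ = 45 * -sqrt(2)/2 = -45*sqrt(2)/2
z = -45*sqrt(2)/2 - (45*sqrt(2)/2)i


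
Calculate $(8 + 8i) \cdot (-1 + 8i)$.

(a1*a2 - b1*b2) + (a1*b2 + b1*a2)i
= (-8 - 64) + (64 + (-8))i
= -72 + 56i


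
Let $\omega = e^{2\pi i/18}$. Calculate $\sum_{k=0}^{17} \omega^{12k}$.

Let ζ = ω^12 = e^(2πi·12/18). Since 18 ∤ 12, ζ ≠ 1.
Sum = Σ_{k=0}^{17} ζ^k = (ζ^18 - 1)/(ζ - 1) = (ω^{12·18} - 1)/(ζ - 1) = (1 - 1)/(ζ - 1) = 0


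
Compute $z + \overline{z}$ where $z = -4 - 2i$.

z + conjugate(z) = (a + bi) + (a - bi) = 2a
= 2 * (-4) = -8


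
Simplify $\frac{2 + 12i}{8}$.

Divisor is real, so divide each part by 8:
= 1/4 + (3/2)i


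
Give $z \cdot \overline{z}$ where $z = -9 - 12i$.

z * conjugate(z) = |z|^2 = a^2 + b^2
= (-9)^2 + (-12)^2 = 225


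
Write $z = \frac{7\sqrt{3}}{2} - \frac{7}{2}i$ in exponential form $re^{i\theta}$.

r = |z| = sqrt((7*sqrt(3)/2)^2 + (-7/2)^2) = sqrt(147/4 + 49/4) = sqrt(49) = 7
θ = arctan(b/a) = arctan(-3.5/6.0622) (quadrant-adjusted) = -30° = -π/6
z = 7e^(-i*π/6)


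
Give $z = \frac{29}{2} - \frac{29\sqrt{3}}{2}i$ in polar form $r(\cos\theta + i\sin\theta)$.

r = |z| = sqrt(a^2 + b^2) = sqrt((29/2)^2 + (-29*sqrt(3)/2)^2) = sqrt(841/4 + 2523/4) = sqrt(841) = 29
θ = arctan(b/a) = arctan(-25.1147/14.5) (quadrant-adjusted) = 300°
z = 29(cos 300° + i sin 300°)


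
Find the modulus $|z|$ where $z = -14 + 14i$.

|z| = sqrt(a^2 + b^2) = sqrt((-14)^2 + 14^2) = sqrt(392) = sqrt(392)


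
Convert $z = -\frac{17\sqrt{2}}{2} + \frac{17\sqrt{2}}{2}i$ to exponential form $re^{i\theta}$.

r = |z| = sqrt((-17*sqrt(2)/2)^2 + (17*sqrt(2)/2)^2) = sqrt(289/2 + 289/2) = sqrt(289) = 17
θ = arctan(b/a) = arctan(12.0208/-12.0208) (quadrant-adjusted) = 135° = 3π/4
z = 17e^(i*3π/4)


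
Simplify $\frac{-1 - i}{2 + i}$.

Multiply numerator and denominator by conjugate (2 - i):
= (-1 - i)(2 - i) / (2^2 + 1^2)
= (-3 - i) / 5
= -3/5 - (1/5)i


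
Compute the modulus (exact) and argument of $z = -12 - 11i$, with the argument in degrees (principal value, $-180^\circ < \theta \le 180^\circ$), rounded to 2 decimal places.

|z| = sqrt((-12)^2 + (-11)^2) = sqrt(265)
arg(z) = arctan(b/a) = arctan(-11/-12) (quadrant-adjusted) = -137.49°


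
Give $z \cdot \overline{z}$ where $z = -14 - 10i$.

z * conjugate(z) = |z|^2 = a^2 + b^2
= (-14)^2 + (-10)^2 = 296


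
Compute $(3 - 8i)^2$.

(a + bi)^2 = a^2 - b^2 + 2abi
= 3^2 - (-8)^2 + 2*3*(-8)i
= -55 - 48i


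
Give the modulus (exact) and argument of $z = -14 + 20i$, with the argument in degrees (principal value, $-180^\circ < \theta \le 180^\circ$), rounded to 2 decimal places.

|z| = sqrt((-14)^2 + 20^2) = sqrt(596)
arg(z) = arctan(b/a) = arctan(20/-14) (quadrant-adjusted) = 124.99°


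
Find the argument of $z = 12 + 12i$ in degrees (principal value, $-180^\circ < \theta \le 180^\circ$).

θ = arctan(b/a) = arctan(12/12) (quadrant-adjusted) = 45°


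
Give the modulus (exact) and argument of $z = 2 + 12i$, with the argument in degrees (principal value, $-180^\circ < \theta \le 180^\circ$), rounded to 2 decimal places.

|z| = sqrt(2^2 + 12^2) = sqrt(148)
arg(z) = arctan(b/a) = arctan(12/2) (quadrant-adjusted) = 80.54°


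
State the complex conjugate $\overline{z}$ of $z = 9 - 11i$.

If z = a + bi, then conjugate(z) = a - bi
conjugate(9 - 11i) = 9 + 11i


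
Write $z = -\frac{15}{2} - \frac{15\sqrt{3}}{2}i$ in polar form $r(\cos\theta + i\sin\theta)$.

r = |z| = sqrt(a^2 + b^2) = sqrt((-15/2)^2 + (-15*sqrt(3)/2)^2) = sqrt(225/4 + 675/4) = sqrt(225) = 15
θ = arctan(b/a) = arctan(-12.9904/-7.5) (quadrant-adjusted) = 240°
z = 15(cos 240° + i sin 240°)


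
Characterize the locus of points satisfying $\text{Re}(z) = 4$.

Re(z) = x where z = x + yi; the equation x = 4 is satisfied by all points with that x-coordinate
Locus: Vertical line x = 4


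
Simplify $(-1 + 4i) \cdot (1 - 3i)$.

(a1*a2 - b1*b2) + (a1*b2 + b1*a2)i
= (-1 - (-12)) + (3 + 4)i
= 11 + 7i


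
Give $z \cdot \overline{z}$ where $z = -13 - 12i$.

z * conjugate(z) = |z|^2 = a^2 + b^2
= (-13)^2 + (-12)^2 = 313


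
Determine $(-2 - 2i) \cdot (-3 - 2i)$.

(a1*a2 - b1*b2) + (a1*b2 + b1*a2)i
= (6 - 4) + (4 + 6)i
= 2 + 10i


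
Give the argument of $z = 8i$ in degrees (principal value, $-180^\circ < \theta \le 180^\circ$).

a = 0 and b > 0, so z lies on the positive imaginary axis: θ = 90°


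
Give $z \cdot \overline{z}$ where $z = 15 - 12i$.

z * conjugate(z) = |z|^2 = a^2 + b^2
= 15^2 + (-12)^2 = 369


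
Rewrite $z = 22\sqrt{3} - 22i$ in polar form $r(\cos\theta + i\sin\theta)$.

r = |z| = sqrt(a^2 + b^2) = sqrt((22*sqrt(3))^2 + (-22)^2) = sqrt(1452 + 484) = sqrt(1936) = 44
θ = arctan(b/a) = arctan(-22/38.1051) (quadrant-adjusted) = 330°
z = 44(cos 330° + i sin 330°)


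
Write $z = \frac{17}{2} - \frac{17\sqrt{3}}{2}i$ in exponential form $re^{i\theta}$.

r = |z| = sqrt((17/2)^2 + (-17*sqrt(3)/2)^2) = sqrt(289/4 + 867/4) = sqrt(289) = 17
θ = arctan(b/a) = arctan(-14.7224/8.5) (quadrant-adjusted) = -60° = -π/3
z = 17e^(-i*π/3)


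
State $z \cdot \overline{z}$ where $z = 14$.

z * conjugate(z) = |z|^2 = a^2 + b^2
= 14^2 + 0^2 = 196


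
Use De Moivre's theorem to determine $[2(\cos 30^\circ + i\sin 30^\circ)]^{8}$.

By De Moivre: z^n = r^n(cos(nθ) + i sin(nθ))
= 2^8(cos(8*30°) + i sin(8*30°))
= 256(cos 240° + i sin 240°)
= -128 - 128*sqrt(3)i


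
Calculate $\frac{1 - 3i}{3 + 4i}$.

Multiply numerator and denominator by conjugate (3 - 4i):
= (1 - 3i)(3 - 4i) / (3^2 + 4^2)
= (-9 - 13i) / 25
= -9/25 - (13/25)i


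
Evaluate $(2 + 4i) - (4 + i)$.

(2 - 4) + (4 - 1)i = -2 + 3i


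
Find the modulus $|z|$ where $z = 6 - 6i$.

|z| = sqrt(a^2 + b^2) = sqrt(6^2 + (-6)^2) = sqrt(72) = sqrt(72)


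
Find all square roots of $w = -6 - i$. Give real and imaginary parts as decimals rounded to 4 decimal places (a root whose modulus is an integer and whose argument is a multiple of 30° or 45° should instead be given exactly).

|w| = sqrt(37) ≈ 6.082763, arg(w) ≈ 189.462322°
Root modulus = sqrt(37)^(1/2) ≈ 2.466326
Root arguments: θ_k = (arg(w) + 360°k)/2 for k = 0, 1, ..., 1
Compute each root as (root modulus)(cos θ_k + i sin θ_k) using full-precision intermediates, then round to 4 decimal places.
Roots: -0.2034 + 2.4579i, 0.2034 - 2.4579i


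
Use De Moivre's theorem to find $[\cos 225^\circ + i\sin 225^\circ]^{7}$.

By De Moivre: z^n = r^n(cos(nθ) + i sin(nθ))
= 1^7(cos(7*225°) + i sin(7*225°))
= 1(cos 135° + i sin 135°)
= -sqrt(2)/2 + (sqrt(2)/2)i


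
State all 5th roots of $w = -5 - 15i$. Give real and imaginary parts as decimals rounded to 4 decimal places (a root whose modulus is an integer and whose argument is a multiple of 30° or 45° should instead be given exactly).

|w| = sqrt(250) ≈ 15.811388, arg(w) ≈ 251.565051°
Root modulus = sqrt(250)^(1/5) ≈ 1.736977
Root arguments: θ_k = (arg(w) + 360°k)/5 for k = 0, 1, ..., 4
Compute each root as (root modulus)(cos θ_k + i sin θ_k) using full-precision intermediates, then round to 4 decimal places.
Roots: 1.1092 + 1.3367i, -0.9285 + 1.4680i, -1.6831 - 0.4294i, -0.1117 - 1.7334i, 1.6140 - 0.6419i


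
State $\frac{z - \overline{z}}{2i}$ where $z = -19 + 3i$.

z - conjugate(z) = 2bi
(z - conjugate(z))/(2i) = 2bi/(2i) = b = 3


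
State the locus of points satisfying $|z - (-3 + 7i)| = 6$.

|z - z0| = r describes a circle centered at z0 with radius r
Here z0 = -3 + 7i and r = 6
Locus: Circle centered at (-3, 7) with radius 6


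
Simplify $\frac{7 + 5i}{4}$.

Divisor is real, so divide each part by 4:
= 7/4 + (5/4)i


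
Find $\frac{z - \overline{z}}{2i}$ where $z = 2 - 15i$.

z - conjugate(z) = 2bi
(z - conjugate(z))/(2i) = 2bi/(2i) = b = -15


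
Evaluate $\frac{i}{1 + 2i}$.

Multiply numerator and denominator by conjugate (1 - 2i):
= (i)(1 - 2i) / (1^2 + 2^2)
= (2 + i) / 5
= 2/5 + (1/5)i


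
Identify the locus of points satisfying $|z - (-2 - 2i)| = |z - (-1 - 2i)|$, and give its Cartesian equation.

|z - z1| = |z - z2| means z is equidistant from z1 and z2,
i.e. the perpendicular bisector of the segment from (-2, -2) to (-1, -2) (midpoint (-3/2, -2)).
With z = x + yi, square both sides:
(x - (-2))^2 + (y - (-2))^2 = (x - (-1))^2 + (y - (-2))^2
The x^2 and y^2 terms cancel: 2x + 0y = 5 - 8 = -3
Simplify: x = -3/2
Locus: Perpendicular bisector of the segment from (-2, -2) to (-1, -2): the line x = -3/2


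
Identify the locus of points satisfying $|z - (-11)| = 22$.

|z - z0| = r describes a circle centered at z0 with radius r
Here z0 = -11 and r = 22
Locus: Circle centered at (-11, 0) with radius 22


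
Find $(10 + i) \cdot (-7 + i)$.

(a1*a2 - b1*b2) + (a1*b2 + b1*a2)i
= (-70 - 1) + (10 + (-7))i
= -71 + 3i


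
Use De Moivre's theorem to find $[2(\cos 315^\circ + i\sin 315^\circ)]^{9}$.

By De Moivre: z^n = r^n(cos(nθ) + i sin(nθ))
= 2^9(cos(9*315°) + i sin(9*315°))
= 512(cos 315° + i sin 315°)
= 256*sqrt(2) - 256*sqrt(2)i


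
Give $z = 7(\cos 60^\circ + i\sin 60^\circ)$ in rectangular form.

a = r cos θ = 7 * 1/2 = 7/2
b = r sin θ = 7 * sqrt(3)/2 = 7*sqrt(3)/2
z = 7/2 + (7*sqrt(3)/2)i


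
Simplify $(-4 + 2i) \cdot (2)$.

(a1*a2 - b1*b2) + (a1*b2 + b1*a2)i
= (-8 - 0) + (0 + 4)i
= -8 + 4i


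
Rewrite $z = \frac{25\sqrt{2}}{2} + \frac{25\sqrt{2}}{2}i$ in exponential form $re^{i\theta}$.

r = |z| = sqrt((25*sqrt(2)/2)^2 + (25*sqrt(2)/2)^2) = sqrt(625/2 + 625/2) = sqrt(625) = 25
θ = arctan(b/a) = arctan(17.6777/17.6777) (quadrant-adjusted) = 45° = π/4
z = 25e^(i*π/4)


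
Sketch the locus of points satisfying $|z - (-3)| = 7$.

|z - z0| = r describes a circle centered at z0 with radius r
Here z0 = -3 and r = 7
Locus: Circle centered at (-3, 0) with radius 7


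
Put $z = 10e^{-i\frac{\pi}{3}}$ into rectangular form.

a = r cos θ = 10 * 1/2 = 5
b = r sin θ = 10 * -sqrt(3)/2 = -5*sqrt(3)
z = 5 - 5*sqrt(3)i


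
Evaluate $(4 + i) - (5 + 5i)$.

(4 - 5) + (1 - 5)i = -1 - 4i


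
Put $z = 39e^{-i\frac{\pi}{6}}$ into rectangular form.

a = r cos θ = 39 * sqrt(3)/2 = 39*sqrt(3)/2
b = r sin θ = 39 * -1/2 = -39/2
z = 39*sqrt(3)/2 - (39/2)i


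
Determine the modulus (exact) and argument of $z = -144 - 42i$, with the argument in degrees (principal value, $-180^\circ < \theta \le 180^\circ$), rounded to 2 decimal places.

|z| = sqrt((-144)^2 + (-42)^2) = 150
arg(z) = arctan(b/a) = arctan(-42/-144) (quadrant-adjusted) = -163.74°


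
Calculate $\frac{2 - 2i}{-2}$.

Divisor is real, so divide each part by -2:
= -1 + i


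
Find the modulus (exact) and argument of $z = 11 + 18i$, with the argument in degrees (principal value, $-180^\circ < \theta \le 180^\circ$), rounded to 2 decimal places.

|z| = sqrt(11^2 + 18^2) = sqrt(445)
arg(z) = arctan(b/a) = arctan(18/11) (quadrant-adjusted) = 58.57°


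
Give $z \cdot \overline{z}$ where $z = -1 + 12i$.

z * conjugate(z) = |z|^2 = a^2 + b^2
= (-1)^2 + 12^2 = 145


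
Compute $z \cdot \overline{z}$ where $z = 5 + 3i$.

z * conjugate(z) = |z|^2 = a^2 + b^2
= 5^2 + 3^2 = 34


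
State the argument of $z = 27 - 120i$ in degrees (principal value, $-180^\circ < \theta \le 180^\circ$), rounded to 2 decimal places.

θ = arctan(b/a) = arctan(-120/27) (quadrant-adjusted) = -77.32°


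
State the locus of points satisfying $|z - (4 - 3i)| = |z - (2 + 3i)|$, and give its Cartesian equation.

|z - z1| = |z - z2| means z is equidistant from z1 and z2,
i.e. the perpendicular bisector of the segment from (4, -3) to (2, 3) (midpoint (3, 0)).
With z = x + yi, square both sides:
(x - 4)^2 + (y - (-3))^2 = (x - 2)^2 + (y - 3)^2
The x^2 and y^2 terms cancel: -4x + 12y = 13 - 25 = -12
Simplify: x - 3y = 3
Locus: Perpendicular bisector of the segment from (4, -3) to (2, 3): the line x - 3y = 3


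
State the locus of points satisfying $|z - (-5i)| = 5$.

|z - z0| = r describes a circle centered at z0 with radius r
Here z0 = -5i and r = 5
Locus: Circle centered at (0, -5) with radius 5


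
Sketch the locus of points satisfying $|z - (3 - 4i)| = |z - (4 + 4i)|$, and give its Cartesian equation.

|z - z1| = |z - z2| means z is equidistant from z1 and z2,
i.e. the perpendicular bisector of the segment from (3, -4) to (4, 4) (midpoint (7/2, 0)).
With z = x + yi, square both sides:
(x - 3)^2 + (y - (-4))^2 = (x - 4)^2 + (y - 4)^2
The x^2 and y^2 terms cancel: 2x + 16y = 32 - 25 = 7
Simplify: 2x + 16y = 7
Locus: Perpendicular bisector of the segment from (3, -4) to (4, 4): the line 2x + 16y = 7


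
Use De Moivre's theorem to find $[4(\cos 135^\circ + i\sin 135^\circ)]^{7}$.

By De Moivre: z^n = r^n(cos(nθ) + i sin(nθ))
= 4^7(cos(7*135°) + i sin(7*135°))
= 16384(cos 225° + i sin 225°)
= -8192*sqrt(2) - 8192*sqrt(2)i


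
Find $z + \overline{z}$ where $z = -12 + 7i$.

z + conjugate(z) = (a + bi) + (a - bi) = 2a
= 2 * (-12) = -24


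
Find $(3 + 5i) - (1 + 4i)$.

(3 - 1) + (5 - 4)i = 2 + i


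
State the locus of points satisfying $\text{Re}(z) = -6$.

Re(z) = x where z = x + yi; the equation x = -6 is satisfied by all points with that x-coordinate
Locus: Vertical line x = -6


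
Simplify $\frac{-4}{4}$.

Divisor is real, so divide each part by 4:
= -1


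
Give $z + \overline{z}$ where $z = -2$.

z + conjugate(z) = (a + bi) + (a - bi) = 2a
= 2 * (-2) = -4


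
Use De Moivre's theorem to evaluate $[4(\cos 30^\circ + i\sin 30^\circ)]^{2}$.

By De Moivre: z^n = r^n(cos(nθ) + i sin(nθ))
= 4^2(cos(2*30°) + i sin(2*30°))
= 16(cos 60° + i sin 60°)
= 8 + 8*sqrt(3)i


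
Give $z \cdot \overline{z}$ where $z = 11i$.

z * conjugate(z) = |z|^2 = a^2 + b^2
= 0^2 + 11^2 = 121


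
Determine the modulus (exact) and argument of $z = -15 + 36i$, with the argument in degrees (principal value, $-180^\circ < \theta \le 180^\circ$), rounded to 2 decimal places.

|z| = sqrt((-15)^2 + 36^2) = 39
arg(z) = arctan(b/a) = arctan(36/-15) (quadrant-adjusted) = 112.62°


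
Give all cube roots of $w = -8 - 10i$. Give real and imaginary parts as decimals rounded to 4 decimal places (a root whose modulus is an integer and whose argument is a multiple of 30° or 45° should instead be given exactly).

|w| = sqrt(164) ≈ 12.806248, arg(w) ≈ 231.340192°
Root modulus = sqrt(164)^(1/3) ≈ 2.339595
Root arguments: θ_k = (arg(w) + 360°k)/3 for k = 0, 1, ..., 2
Compute each root as (root modulus)(cos θ_k + i sin θ_k) using full-precision intermediates, then round to 4 decimal places.
Roots: 0.5218 + 2.2807i, -2.2360 - 0.6885i, 1.7142 - 1.5922i


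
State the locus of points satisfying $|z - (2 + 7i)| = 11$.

|z - z0| = r describes a circle centered at z0 with radius r
Here z0 = 2 + 7i and r = 11
Locus: Circle centered at (2, 7) with radius 11


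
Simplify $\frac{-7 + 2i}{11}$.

Divisor is real, so divide each part by 11:
= -7/11 + (2/11)i


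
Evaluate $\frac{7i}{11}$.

Divisor is real, so divide each part by 11:
= 0 + (7/11)i


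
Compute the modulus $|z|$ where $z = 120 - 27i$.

|z| = sqrt(a^2 + b^2) = sqrt(120^2 + (-27)^2) = sqrt(15129) = 123


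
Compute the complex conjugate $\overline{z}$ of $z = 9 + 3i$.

If z = a + bi, then conjugate(z) = a - bi
conjugate(9 + 3i) = 9 - 3i


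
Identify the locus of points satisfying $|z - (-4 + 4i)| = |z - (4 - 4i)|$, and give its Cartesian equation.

|z - z1| = |z - z2| means z is equidistant from z1 and z2,
i.e. the perpendicular bisector of the segment from (-4, 4) to (4, -4) (midpoint (0, 0)).
With z = x + yi, square both sides:
(x - (-4))^2 + (y - 4)^2 = (x - 4)^2 + (y - (-4))^2
The x^2 and y^2 terms cancel: 16x + (-16)y = 32 - 32 = 0
Simplify: x - y = 0
Locus: Perpendicular bisector of the segment from (-4, 4) to (4, -4): the line x - y = 0


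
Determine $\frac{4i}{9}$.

Divisor is real, so divide each part by 9:
= 0 + (4/9)i


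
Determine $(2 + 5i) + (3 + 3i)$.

(2 + 3) + (5 + 3)i = 5 + 8i


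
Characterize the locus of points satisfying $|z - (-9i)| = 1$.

|z - z0| = r describes a circle centered at z0 with radius r
Here z0 = -9i and r = 1
Locus: Circle centered at (0, -9) with radius 1


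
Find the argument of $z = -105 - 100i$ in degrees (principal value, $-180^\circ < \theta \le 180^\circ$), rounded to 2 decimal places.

θ = arctan(b/a) = arctan(-100/-105) (quadrant-adjusted) = -136.40°


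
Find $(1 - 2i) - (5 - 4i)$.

(1 - 5) + (-2 - (-4))i = -4 + 2i
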